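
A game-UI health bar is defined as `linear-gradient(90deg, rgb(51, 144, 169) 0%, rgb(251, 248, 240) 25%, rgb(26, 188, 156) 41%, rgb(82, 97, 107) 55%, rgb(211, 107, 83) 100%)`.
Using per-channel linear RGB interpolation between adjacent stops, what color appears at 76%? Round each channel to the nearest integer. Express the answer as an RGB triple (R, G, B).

(142, 102, 96)

76% lies between the 55% and 100% stops, so the local fraction is t = (76 − 55)/(100 − 55) = 21/45 ≈ 0.4667.
R = 82 + 0.4667 × (211 − 82) = 142.204 → 142
G = 97 + 0.4667 × (107 − 97) = 101.667 → 102
B = 107 + 0.4667 × (83 − 107) = 95.799 → 96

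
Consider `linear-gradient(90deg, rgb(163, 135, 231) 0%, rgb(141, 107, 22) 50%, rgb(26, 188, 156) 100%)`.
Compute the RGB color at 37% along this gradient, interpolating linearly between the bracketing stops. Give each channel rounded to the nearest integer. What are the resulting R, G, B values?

37% lies between the 0% and 50% stops, so the local fraction is t = (37 − 0)/(50 − 0) = 37/50 ≈ 0.74.
R = 163 + 0.74 × (141 − 163) = 146.72 → 147
G = 135 + 0.74 × (107 − 135) = 114.28 → 114
B = 231 + 0.74 × (22 − 231) = 76.34 → 76

(147, 114, 76)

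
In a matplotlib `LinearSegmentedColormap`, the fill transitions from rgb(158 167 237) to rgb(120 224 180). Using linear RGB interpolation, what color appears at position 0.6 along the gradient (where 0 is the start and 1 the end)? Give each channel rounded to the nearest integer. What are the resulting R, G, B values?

R = 158 + 0.6 × (120 − 158) = 158 + 0.6 × -38 = 135.2 → 135
G = 167 + 0.6 × (224 − 167) = 167 + 0.6 × 57 = 201.2 → 201
B = 237 + 0.6 × (180 − 237) = 237 + 0.6 × -57 = 202.8 → 203

(135, 201, 203)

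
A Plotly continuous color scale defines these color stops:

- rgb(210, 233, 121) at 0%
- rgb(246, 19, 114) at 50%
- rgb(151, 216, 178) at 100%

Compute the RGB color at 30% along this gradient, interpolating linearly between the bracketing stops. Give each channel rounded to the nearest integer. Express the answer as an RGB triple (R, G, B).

(232, 105, 117)

30% lies between the 0% and 50% stops, so the local fraction is t = (30 − 0)/(50 − 0) = 30/50 ≈ 0.6.
R = 210 + 0.6 × (246 − 210) = 231.6 → 232
G = 233 + 0.6 × (19 − 233) = 104.6 → 105
B = 121 + 0.6 × (114 − 121) = 116.8 → 117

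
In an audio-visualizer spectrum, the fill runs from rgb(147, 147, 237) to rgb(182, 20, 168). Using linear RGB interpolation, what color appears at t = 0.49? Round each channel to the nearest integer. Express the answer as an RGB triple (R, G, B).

R = 147 + 0.49 × (182 − 147) = 147 + 0.49 × 35 = 164.15 → 164
G = 147 + 0.49 × (20 − 147) = 147 + 0.49 × -127 = 84.77 → 85
B = 237 + 0.49 × (168 − 237) = 237 + 0.49 × -69 = 203.19 → 203

(164, 85, 203)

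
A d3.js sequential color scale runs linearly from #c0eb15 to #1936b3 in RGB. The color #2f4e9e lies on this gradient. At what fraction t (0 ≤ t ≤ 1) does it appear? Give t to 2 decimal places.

Invert the lerp on the G channel (largest span, 181): t = (78 − 235) / (54 − 235) = -157/-181 = 0.8674.
Check on R: (47 − 192)/(25 − 192) = 0.8683 ✓

0.87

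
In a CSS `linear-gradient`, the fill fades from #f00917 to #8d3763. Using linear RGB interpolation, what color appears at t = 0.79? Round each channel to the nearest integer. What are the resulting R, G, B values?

#f00917 → (240, 9, 23); #8d3763 → (141, 55, 99).
R = 240 + 0.79 × (141 − 240) = 240 + 0.79 × -99 = 161.79 → 162
G = 9 + 0.79 × (55 − 9) = 9 + 0.79 × 46 = 45.34 → 45
B = 23 + 0.79 × (99 − 23) = 23 + 0.79 × 76 = 83.04 → 83

(162, 45, 83)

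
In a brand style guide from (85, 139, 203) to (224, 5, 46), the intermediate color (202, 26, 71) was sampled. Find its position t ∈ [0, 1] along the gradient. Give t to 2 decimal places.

0.84

Invert the lerp on the B channel (largest span, 157): t = (71 − 203) / (46 − 203) = -132/-157 = 0.84076.
Check on R: (202 − 85)/(224 − 85) = 0.8417 ✓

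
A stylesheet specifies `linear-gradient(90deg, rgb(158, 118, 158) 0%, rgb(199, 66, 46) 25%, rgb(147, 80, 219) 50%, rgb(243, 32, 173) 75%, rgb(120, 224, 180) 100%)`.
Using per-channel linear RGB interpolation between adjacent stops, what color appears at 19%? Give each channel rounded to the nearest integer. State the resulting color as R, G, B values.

(189, 78, 73)

19% lies between the 0% and 25% stops, so the local fraction is t = (19 − 0)/(25 − 0) = 19/25 ≈ 0.76.
R = 158 + 0.76 × (199 − 158) = 189.16 → 189
G = 118 + 0.76 × (66 − 118) = 78.48 → 78
B = 158 + 0.76 × (46 − 158) = 72.88 → 73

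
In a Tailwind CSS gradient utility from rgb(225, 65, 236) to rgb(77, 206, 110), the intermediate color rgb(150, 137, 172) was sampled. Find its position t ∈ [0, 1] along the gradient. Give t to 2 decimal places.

0.51

Invert the lerp on the R channel (largest span, 148): t = (150 − 225) / (77 − 225) = -75/-148 = 0.50676.
Check on G: (137 − 65)/(206 − 65) = 0.5106 ✓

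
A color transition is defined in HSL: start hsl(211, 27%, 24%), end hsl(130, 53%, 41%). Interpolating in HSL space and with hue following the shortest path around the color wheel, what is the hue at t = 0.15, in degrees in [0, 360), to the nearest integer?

Hue arc: Δh = 130 − 211 = -81° (|Δh| ≤ 180, already the shorter path).
H = 211 + 0.15 × (-81) = 198.85 → 199°

199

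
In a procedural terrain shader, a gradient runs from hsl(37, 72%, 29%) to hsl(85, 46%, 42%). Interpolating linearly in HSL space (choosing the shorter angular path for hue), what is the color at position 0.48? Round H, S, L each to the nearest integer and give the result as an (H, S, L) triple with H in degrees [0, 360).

(60, 60, 35)

Hue arc: Δh = 85 − 37 = 48° (|Δh| ≤ 180, already the shorter path).
H = 37 + 0.48 × (48) = 60.04 → 60°
S = 72 + 0.48 × (46 − 72) = 59.52 → 60%
L = 29 + 0.48 × (42 − 29) = 35.24 → 35%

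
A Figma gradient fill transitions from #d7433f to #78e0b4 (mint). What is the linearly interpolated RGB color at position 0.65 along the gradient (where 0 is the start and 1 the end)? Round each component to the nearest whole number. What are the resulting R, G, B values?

#d7433f → (215, 67, 63); #78e0b4 → (120, 224, 180).
R = 215 + 0.65 × (120 − 215) = 215 + 0.65 × -95 = 153.25 → 153
G = 67 + 0.65 × (224 − 67) = 67 + 0.65 × 157 = 169.05 → 169
B = 63 + 0.65 × (180 − 63) = 63 + 0.65 × 117 = 139.05 → 139

(153, 169, 139)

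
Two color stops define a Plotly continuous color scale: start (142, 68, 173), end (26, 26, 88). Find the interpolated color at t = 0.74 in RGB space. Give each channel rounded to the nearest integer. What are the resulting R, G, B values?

(56, 37, 110)

R = 142 + 0.74 × (26 − 142) = 142 + 0.74 × -116 = 56.16 → 56
G = 68 + 0.74 × (26 − 68) = 68 + 0.74 × -42 = 36.92 → 37
B = 173 + 0.74 × (88 − 173) = 173 + 0.74 × -85 = 110.1 → 110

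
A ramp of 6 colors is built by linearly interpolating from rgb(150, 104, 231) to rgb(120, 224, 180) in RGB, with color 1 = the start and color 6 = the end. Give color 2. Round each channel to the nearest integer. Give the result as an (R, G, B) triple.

(144, 128, 221)

With 6 swatches and endpoints inclusive, swatch 2 sits at t = (2 − 1)/(6 − 1) = 1/5 ≈ 0.2.
R = 150 + 0.2 × (120 − 150) = 144 → 144
G = 104 + 0.2 × (224 − 104) = 128 → 128
B = 231 + 0.2 × (180 − 231) = 220.8 → 221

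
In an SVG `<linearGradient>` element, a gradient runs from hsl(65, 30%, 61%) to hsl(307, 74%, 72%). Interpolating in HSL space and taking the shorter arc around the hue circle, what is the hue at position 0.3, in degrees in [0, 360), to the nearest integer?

30

Hue: 307 − 65 = 242°, but |242| > 180 so the shorter arc goes the other way: Δh = 242 − 360 = -118°.
H = 65 + 0.3 × (-118) = 29.6 → 30°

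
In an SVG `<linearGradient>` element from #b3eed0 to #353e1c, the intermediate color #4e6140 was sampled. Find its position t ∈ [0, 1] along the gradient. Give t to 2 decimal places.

Invert the lerp on the B channel (largest span, 180): t = (64 − 208) / (28 − 208) = -144/-180 = 0.8.
Check on R: (78 − 179)/(53 − 179) = 0.8016 ✓

0.80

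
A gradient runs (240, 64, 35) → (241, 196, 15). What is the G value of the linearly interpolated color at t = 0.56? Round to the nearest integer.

G = 64 + 0.56 × (196 − 64) = 137.92 → 138

138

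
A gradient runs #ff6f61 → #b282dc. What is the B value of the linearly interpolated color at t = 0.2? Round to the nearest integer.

B₁ = 97 (from #ff6f61), B₂ = 220 (from #b282dc).
B = 97 + 0.2 × (220 − 97) = 121.6 → 122

122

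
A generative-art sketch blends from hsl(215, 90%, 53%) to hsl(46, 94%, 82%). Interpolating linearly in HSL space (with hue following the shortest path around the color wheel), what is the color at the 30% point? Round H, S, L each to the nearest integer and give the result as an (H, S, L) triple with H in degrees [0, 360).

(164, 91, 62)

Hue arc: Δh = 46 − 215 = -169° (|Δh| ≤ 180, already the shorter path).
H = 215 + 0.3 × (-169) = 164.3 → 164°
S = 90 + 0.3 × (94 − 90) = 91.2 → 91%
L = 53 + 0.3 × (82 − 53) = 61.7 → 62%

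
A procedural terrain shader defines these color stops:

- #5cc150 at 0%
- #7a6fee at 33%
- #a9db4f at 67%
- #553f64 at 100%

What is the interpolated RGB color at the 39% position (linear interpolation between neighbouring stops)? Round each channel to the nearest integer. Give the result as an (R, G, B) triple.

39% lies between the 33% and 67% stops, so the local fraction is t = (39 − 33)/(67 − 33) = 6/34 ≈ 0.1765.
#7a6fee → (122, 111, 238); #a9db4f → (169, 219, 79).
R = 122 + 0.1765 × (169 − 122) = 130.296 → 130
G = 111 + 0.1765 × (219 − 111) = 130.062 → 130
B = 238 + 0.1765 × (79 − 238) = 209.936 → 210

(130, 130, 210)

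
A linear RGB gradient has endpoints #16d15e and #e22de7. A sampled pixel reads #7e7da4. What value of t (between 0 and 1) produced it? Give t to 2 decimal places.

Invert the lerp on the R channel (largest span, 204): t = (126 − 22) / (226 − 22) = 104/204 = 0.5098.
Check on G: (125 − 209)/(45 − 209) = 0.5122 ✓

0.51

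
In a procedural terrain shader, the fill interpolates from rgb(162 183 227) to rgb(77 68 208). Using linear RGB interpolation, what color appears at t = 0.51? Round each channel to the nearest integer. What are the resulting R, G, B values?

(119, 124, 217)

R = 162 + 0.51 × (77 − 162) = 162 + 0.51 × -85 = 118.65 → 119
G = 183 + 0.51 × (68 − 183) = 183 + 0.51 × -115 = 124.35 → 124
B = 227 + 0.51 × (208 − 227) = 227 + 0.51 × -19 = 217.31 → 217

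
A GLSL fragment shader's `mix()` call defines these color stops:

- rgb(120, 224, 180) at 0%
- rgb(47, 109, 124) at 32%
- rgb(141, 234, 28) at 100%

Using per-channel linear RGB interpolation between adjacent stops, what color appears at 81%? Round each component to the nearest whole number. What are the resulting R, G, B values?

81% lies between the 32% and 100% stops, so the local fraction is t = (81 − 32)/(100 − 32) = 49/68 ≈ 0.7206.
R = 47 + 0.7206 × (141 − 47) = 114.736 → 115
G = 109 + 0.7206 × (234 − 109) = 199.075 → 199
B = 124 + 0.7206 × (28 − 124) = 54.822 → 55

(115, 199, 55)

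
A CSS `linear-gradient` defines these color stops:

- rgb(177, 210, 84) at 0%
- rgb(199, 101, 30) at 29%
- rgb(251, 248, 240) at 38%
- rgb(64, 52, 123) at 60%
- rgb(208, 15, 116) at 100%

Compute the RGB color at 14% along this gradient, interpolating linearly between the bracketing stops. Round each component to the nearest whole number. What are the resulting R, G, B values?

(188, 157, 58)

14% lies between the 0% and 29% stops, so the local fraction is t = (14 − 0)/(29 − 0) = 14/29 ≈ 0.4828.
R = 177 + 0.4828 × (199 − 177) = 187.622 → 188
G = 210 + 0.4828 × (101 − 210) = 157.375 → 157
B = 84 + 0.4828 × (30 − 84) = 57.929 → 58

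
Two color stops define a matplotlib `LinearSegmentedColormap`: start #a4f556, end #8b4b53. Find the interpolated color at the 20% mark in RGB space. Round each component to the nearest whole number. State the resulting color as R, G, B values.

#a4f556 → (164, 245, 86); #8b4b53 → (139, 75, 83).
20% corresponds to t = 0.2.
R = 164 + 0.2 × (139 − 164) = 164 + 0.2 × -25 = 159 → 159
G = 245 + 0.2 × (75 − 245) = 245 + 0.2 × -170 = 211 → 211
B = 86 + 0.2 × (83 − 86) = 86 + 0.2 × -3 = 85.4 → 85

(159, 211, 85)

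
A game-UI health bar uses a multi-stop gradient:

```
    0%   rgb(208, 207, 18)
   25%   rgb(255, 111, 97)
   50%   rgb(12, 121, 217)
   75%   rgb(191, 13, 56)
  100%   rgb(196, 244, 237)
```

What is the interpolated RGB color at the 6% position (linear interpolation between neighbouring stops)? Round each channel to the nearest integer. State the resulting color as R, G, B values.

(219, 184, 37)

6% lies between the 0% and 25% stops, so the local fraction is t = (6 − 0)/(25 − 0) = 6/25 ≈ 0.24.
R = 208 + 0.24 × (255 − 208) = 219.28 → 219
G = 207 + 0.24 × (111 − 207) = 183.96 → 184
B = 18 + 0.24 × (97 − 18) = 36.96 → 37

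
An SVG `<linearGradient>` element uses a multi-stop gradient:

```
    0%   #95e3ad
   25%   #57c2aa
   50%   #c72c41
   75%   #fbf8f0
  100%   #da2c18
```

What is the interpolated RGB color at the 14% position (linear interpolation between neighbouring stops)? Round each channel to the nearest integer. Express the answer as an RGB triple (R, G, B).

14% lies between the 0% and 25% stops, so the local fraction is t = (14 − 0)/(25 − 0) = 14/25 ≈ 0.56.
#95e3ad → (149, 227, 173); #57c2aa → (87, 194, 170).
R = 149 + 0.56 × (87 − 149) = 114.28 → 114
G = 227 + 0.56 × (194 − 227) = 208.52 → 209
B = 173 + 0.56 × (170 − 173) = 171.32 → 171

(114, 209, 171)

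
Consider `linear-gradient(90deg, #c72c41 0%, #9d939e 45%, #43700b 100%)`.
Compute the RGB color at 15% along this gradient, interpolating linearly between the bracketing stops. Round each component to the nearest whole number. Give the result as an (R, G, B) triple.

(185, 78, 96)

15% lies between the 0% and 45% stops, so the local fraction is t = (15 − 0)/(45 − 0) = 15/45 ≈ 0.3333.
#c72c41 → (199, 44, 65); #9d939e → (157, 147, 158).
R = 199 + 0.3333 × (157 − 199) = 185.001 → 185
G = 44 + 0.3333 × (147 − 44) = 78.33 → 78
B = 65 + 0.3333 × (158 − 65) = 95.997 → 96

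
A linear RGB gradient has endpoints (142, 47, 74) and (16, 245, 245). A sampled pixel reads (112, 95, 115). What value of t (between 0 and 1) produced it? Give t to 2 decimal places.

0.24

Invert the lerp on the G channel (largest span, 198): t = (95 − 47) / (245 − 47) = 48/198 = 0.24242.
Check on R: (112 − 142)/(16 − 142) = 0.2381 ✓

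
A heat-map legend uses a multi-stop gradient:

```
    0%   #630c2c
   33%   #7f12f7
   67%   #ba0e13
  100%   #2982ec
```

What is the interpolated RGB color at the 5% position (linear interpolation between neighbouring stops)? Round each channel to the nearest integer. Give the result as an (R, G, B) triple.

(103, 13, 75)

5% lies between the 0% and 33% stops, so the local fraction is t = (5 − 0)/(33 − 0) = 5/33 ≈ 0.1515.
#630c2c → (99, 12, 44); #7f12f7 → (127, 18, 247).
R = 99 + 0.1515 × (127 − 99) = 103.242 → 103
G = 12 + 0.1515 × (18 − 12) = 12.909 → 13
B = 44 + 0.1515 × (247 − 44) = 74.755 → 75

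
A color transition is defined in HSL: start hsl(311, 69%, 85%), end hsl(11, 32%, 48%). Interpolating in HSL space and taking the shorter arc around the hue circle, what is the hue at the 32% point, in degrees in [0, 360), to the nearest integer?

Hue: 11 − 311 = -300°, but |-300| > 180 so the shorter arc goes the other way: Δh = -300 + 360 = 60°.
H = 311 + 0.32 × (60) = 330.2 → 330°

330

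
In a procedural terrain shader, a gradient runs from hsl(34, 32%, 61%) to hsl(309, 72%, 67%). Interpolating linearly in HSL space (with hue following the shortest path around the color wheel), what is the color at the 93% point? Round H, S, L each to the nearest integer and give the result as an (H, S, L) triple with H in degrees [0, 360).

Hue: 309 − 34 = 275°, but |275| > 180 so the shorter arc goes the other way: Δh = 275 − 360 = -85°.
H = 34 + 0.93 × (-85) = -45.05 → -45 → -45 mod 360 = 315°
S = 32 + 0.93 × (72 − 32) = 69.2 → 69%
L = 61 + 0.93 × (67 − 61) = 66.58 → 67%

(315, 69, 67)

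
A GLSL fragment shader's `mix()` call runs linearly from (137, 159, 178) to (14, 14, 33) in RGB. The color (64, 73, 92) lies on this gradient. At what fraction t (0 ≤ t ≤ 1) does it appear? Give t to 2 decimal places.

Invert the lerp on the G channel (largest span, 145): t = (73 − 159) / (14 − 159) = -86/-145 = 0.5931.
Check on R: (64 − 137)/(14 − 137) = 0.5935 ✓

0.59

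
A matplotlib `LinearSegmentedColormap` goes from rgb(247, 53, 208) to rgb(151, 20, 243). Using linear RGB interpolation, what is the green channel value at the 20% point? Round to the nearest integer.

G = 53 + 0.2 × (20 − 53) = 46.4 → 46

46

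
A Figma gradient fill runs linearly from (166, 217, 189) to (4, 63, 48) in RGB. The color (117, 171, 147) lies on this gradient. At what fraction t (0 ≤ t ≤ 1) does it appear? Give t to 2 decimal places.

0.30

Invert the lerp on the R channel (largest span, 162): t = (117 − 166) / (4 − 166) = -49/-162 = 0.30247.
Check on G: (171 − 217)/(63 − 217) = 0.2987 ✓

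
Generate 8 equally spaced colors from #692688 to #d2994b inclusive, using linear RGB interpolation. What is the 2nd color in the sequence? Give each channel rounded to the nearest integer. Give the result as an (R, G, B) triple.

With 8 swatches and endpoints inclusive, swatch 2 sits at t = (2 − 1)/(8 − 1) = 1/7 ≈ 0.1429.
#692688 → (105, 38, 136); #d2994b → (210, 153, 75).
R = 105 + 0.1429 × (210 − 105) = 120.005 → 120
G = 38 + 0.1429 × (153 − 38) = 54.433 → 54
B = 136 + 0.1429 × (75 − 136) = 127.283 → 127

(120, 54, 127)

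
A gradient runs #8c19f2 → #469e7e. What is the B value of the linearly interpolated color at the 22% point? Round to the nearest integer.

216

B₁ = 242 (from #8c19f2), B₂ = 126 (from #469e7e).
B = 242 + 0.22 × (126 − 242) = 216.48 → 216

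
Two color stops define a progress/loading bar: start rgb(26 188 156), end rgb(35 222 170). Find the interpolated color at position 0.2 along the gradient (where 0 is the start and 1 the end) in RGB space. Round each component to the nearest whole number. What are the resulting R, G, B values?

(28, 195, 159)

R = 26 + 0.2 × (35 − 26) = 26 + 0.2 × 9 = 27.8 → 28
G = 188 + 0.2 × (222 − 188) = 188 + 0.2 × 34 = 194.8 → 195
B = 156 + 0.2 × (170 − 156) = 156 + 0.2 × 14 = 158.8 → 159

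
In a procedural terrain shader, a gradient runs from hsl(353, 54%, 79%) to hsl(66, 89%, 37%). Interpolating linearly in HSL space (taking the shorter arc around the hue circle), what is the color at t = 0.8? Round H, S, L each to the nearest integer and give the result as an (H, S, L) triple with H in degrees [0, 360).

Hue: 66 − 353 = -287°, but |-287| > 180 so the shorter arc goes the other way: Δh = -287 + 360 = 73°.
H = 353 + 0.8 × (73) = 411.4 → 411 → 411 mod 360 = 51°
S = 54 + 0.8 × (89 − 54) = 82 → 82%
L = 79 + 0.8 × (37 − 79) = 45.4 → 45%

(51, 82, 45)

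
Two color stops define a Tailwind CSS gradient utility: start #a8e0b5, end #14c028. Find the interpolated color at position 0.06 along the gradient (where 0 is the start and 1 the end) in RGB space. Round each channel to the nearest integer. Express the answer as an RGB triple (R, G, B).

(159, 222, 173)

#a8e0b5 → (168, 224, 181); #14c028 → (20, 192, 40).
R = 168 + 0.06 × (20 − 168) = 168 + 0.06 × -148 = 159.12 → 159
G = 224 + 0.06 × (192 − 224) = 224 + 0.06 × -32 = 222.08 → 222
B = 181 + 0.06 × (40 − 181) = 181 + 0.06 × -141 = 172.54 → 173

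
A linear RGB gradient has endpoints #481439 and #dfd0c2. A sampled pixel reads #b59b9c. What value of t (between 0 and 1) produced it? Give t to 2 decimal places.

Invert the lerp on the G channel (largest span, 188): t = (155 − 20) / (208 − 20) = 135/188 = 0.71809.
Check on R: (181 − 72)/(223 − 72) = 0.7219 ✓

0.72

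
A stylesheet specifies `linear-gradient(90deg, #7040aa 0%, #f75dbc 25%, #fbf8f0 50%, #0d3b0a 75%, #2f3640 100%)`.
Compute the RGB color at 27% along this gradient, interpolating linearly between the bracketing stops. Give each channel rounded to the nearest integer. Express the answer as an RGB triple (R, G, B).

(247, 105, 192)

27% lies between the 25% and 50% stops, so the local fraction is t = (27 − 25)/(50 − 25) = 2/25 ≈ 0.08.
#f75dbc → (247, 93, 188); #fbf8f0 → (251, 248, 240).
R = 247 + 0.08 × (251 − 247) = 247.32 → 247
G = 93 + 0.08 × (248 − 93) = 105.4 → 105
B = 188 + 0.08 × (240 − 188) = 192.16 → 192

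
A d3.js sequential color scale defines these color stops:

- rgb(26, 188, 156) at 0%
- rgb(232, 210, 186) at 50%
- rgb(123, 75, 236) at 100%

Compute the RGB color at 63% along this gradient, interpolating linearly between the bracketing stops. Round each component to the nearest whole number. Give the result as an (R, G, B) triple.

(204, 175, 199)

63% lies between the 50% and 100% stops, so the local fraction is t = (63 − 50)/(100 − 50) = 13/50 ≈ 0.26.
R = 232 + 0.26 × (123 − 232) = 203.66 → 204
G = 210 + 0.26 × (75 − 210) = 174.9 → 175
B = 186 + 0.26 × (236 − 186) = 199 → 199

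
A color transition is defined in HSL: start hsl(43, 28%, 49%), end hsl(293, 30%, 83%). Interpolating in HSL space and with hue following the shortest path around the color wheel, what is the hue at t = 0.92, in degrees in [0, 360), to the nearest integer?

302

Hue: 293 − 43 = 250°, but |250| > 180 so the shorter arc goes the other way: Δh = 250 − 360 = -110°.
H = 43 + 0.92 × (-110) = -58.2 → -58 → -58 mod 360 = 302°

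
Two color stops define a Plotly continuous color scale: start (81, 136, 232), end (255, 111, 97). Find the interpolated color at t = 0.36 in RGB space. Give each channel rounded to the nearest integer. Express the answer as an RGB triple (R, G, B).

(144, 127, 183)

R = 81 + 0.36 × (255 − 81) = 81 + 0.36 × 174 = 143.64 → 144
G = 136 + 0.36 × (111 − 136) = 136 + 0.36 × -25 = 127 → 127
B = 232 + 0.36 × (97 − 232) = 232 + 0.36 × -135 = 183.4 → 183
So the blended color is (144, 127, 183), about #907fb7.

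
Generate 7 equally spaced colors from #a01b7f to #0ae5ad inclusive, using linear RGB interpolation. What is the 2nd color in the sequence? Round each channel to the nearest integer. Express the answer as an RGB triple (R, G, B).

With 7 swatches and endpoints inclusive, swatch 2 sits at t = (2 − 1)/(7 − 1) = 1/6 ≈ 0.1667.
#a01b7f → (160, 27, 127); #0ae5ad → (10, 229, 173).
R = 160 + 0.1667 × (10 − 160) = 134.995 → 135
G = 27 + 0.1667 × (229 − 27) = 60.673 → 61
B = 127 + 0.1667 × (173 − 127) = 134.668 → 135

(135, 61, 135)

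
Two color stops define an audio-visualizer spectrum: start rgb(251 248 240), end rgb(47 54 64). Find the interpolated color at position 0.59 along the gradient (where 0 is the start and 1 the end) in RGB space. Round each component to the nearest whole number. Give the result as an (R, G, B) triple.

R = 251 + 0.59 × (47 − 251) = 251 + 0.59 × -204 = 130.64 → 131
G = 248 + 0.59 × (54 − 248) = 248 + 0.59 × -194 = 133.54 → 134
B = 240 + 0.59 × (64 − 240) = 240 + 0.59 × -176 = 136.16 → 136

(131, 134, 136)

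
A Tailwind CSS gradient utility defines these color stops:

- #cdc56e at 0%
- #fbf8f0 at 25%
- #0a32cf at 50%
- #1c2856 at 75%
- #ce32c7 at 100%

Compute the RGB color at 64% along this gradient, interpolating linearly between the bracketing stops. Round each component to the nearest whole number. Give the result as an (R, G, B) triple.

(20, 44, 139)

64% lies between the 50% and 75% stops, so the local fraction is t = (64 − 50)/(75 − 50) = 14/25 ≈ 0.56.
#0a32cf → (10, 50, 207); #1c2856 → (28, 40, 86).
R = 10 + 0.56 × (28 − 10) = 20.08 → 20
G = 50 + 0.56 × (40 − 50) = 44.4 → 44
B = 207 + 0.56 × (86 − 207) = 139.24 → 139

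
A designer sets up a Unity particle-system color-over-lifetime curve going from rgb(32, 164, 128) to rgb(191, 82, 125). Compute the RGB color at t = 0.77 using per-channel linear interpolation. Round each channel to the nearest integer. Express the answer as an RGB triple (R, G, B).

R = 32 + 0.77 × (191 − 32) = 32 + 0.77 × 159 = 154.43 → 154
G = 164 + 0.77 × (82 − 164) = 164 + 0.77 × -82 = 100.86 → 101
B = 128 + 0.77 × (125 − 128) = 128 + 0.77 × -3 = 125.69 → 126
So the blended color is (154, 101, 126), about #9a657e.

(154, 101, 126)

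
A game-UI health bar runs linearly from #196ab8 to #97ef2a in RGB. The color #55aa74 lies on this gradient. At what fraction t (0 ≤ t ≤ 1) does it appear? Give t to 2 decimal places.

0.48

Invert the lerp on the B channel (largest span, 142): t = (116 − 184) / (42 − 184) = -68/-142 = 0.47887.
Check on R: (85 − 25)/(151 − 25) = 0.4762 ✓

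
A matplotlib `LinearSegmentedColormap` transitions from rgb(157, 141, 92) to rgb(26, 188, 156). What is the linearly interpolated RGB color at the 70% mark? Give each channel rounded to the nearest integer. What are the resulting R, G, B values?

70% corresponds to t = 0.7.
R = 157 + 0.7 × (26 − 157) = 157 + 0.7 × -131 = 65.3 → 65
G = 141 + 0.7 × (188 − 141) = 141 + 0.7 × 47 = 173.9 → 174
B = 92 + 0.7 × (156 − 92) = 92 + 0.7 × 64 = 136.8 → 137

(65, 174, 137)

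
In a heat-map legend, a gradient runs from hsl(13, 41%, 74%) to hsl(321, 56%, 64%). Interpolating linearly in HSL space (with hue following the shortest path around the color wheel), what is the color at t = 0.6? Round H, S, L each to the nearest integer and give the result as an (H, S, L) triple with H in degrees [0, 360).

(342, 50, 68)

Hue: 321 − 13 = 308°, but |308| > 180 so the shorter arc goes the other way: Δh = 308 − 360 = -52°.
H = 13 + 0.6 × (-52) = -18.2 → -18 → -18 mod 360 = 342°
S = 41 + 0.6 × (56 − 41) = 50 → 50%
L = 74 + 0.6 × (64 − 74) = 68 → 68%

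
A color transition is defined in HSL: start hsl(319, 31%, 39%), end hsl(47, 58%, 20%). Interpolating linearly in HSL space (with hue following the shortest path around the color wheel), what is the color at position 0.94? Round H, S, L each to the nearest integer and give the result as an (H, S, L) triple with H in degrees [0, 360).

Hue: 47 − 319 = -272°, but |-272| > 180 so the shorter arc goes the other way: Δh = -272 + 360 = 88°.
H = 319 + 0.94 × (88) = 401.72 → 402 → 402 mod 360 = 42°
S = 31 + 0.94 × (58 − 31) = 56.38 → 56%
L = 39 + 0.94 × (20 − 39) = 21.14 → 21%

(42, 56, 21)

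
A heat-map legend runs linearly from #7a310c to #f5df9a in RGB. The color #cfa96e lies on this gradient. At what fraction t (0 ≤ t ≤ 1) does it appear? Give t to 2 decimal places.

0.69

Invert the lerp on the G channel (largest span, 174): t = (169 − 49) / (223 − 49) = 120/174 = 0.68966.
Check on R: (207 − 122)/(245 − 122) = 0.6911 ✓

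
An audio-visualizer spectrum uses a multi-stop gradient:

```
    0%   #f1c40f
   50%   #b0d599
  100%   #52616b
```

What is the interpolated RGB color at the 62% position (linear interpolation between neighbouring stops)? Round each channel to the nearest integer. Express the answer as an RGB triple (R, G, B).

(153, 185, 142)

62% lies between the 50% and 100% stops, so the local fraction is t = (62 − 50)/(100 − 50) = 12/50 ≈ 0.24.
#b0d599 → (176, 213, 153); #52616b → (82, 97, 107).
R = 176 + 0.24 × (82 − 176) = 153.44 → 153
G = 213 + 0.24 × (97 − 213) = 185.16 → 185
B = 153 + 0.24 × (107 − 153) = 141.96 → 142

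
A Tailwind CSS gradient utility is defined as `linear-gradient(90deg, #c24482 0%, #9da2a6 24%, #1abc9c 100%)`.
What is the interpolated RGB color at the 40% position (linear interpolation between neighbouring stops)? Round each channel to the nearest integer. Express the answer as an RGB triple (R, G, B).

40% lies between the 24% and 100% stops, so the local fraction is t = (40 − 24)/(100 − 24) = 16/76 ≈ 0.2105.
#9da2a6 → (157, 162, 166); #1abc9c → (26, 188, 156).
R = 157 + 0.2105 × (26 − 157) = 129.424 → 129
G = 162 + 0.2105 × (188 − 162) = 167.473 → 167
B = 166 + 0.2105 × (156 − 166) = 163.895 → 164

(129, 167, 164)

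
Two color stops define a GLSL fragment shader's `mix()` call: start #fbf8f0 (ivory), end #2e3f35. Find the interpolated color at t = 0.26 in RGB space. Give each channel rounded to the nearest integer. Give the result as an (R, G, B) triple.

#fbf8f0 → (251, 248, 240); #2e3f35 → (46, 63, 53).
R = 251 + 0.26 × (46 − 251) = 251 + 0.26 × -205 = 197.7 → 198
G = 248 + 0.26 × (63 − 248) = 248 + 0.26 × -185 = 199.9 → 200
B = 240 + 0.26 × (53 − 240) = 240 + 0.26 × -187 = 191.38 → 191

(198, 200, 191)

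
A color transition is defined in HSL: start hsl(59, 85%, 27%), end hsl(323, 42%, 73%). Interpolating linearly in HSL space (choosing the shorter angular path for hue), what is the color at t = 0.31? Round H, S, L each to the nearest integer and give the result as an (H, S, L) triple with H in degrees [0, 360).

Hue: 323 − 59 = 264°, but |264| > 180 so the shorter arc goes the other way: Δh = 264 − 360 = -96°.
H = 59 + 0.31 × (-96) = 29.24 → 29°
S = 85 + 0.31 × (42 − 85) = 71.67 → 72%
L = 27 + 0.31 × (73 − 27) = 41.26 → 41%

(29, 72, 41)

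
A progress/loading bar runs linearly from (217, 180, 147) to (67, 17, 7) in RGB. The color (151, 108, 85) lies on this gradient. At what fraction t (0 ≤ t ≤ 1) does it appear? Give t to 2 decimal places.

0.44

Invert the lerp on the G channel (largest span, 163): t = (108 − 180) / (17 − 180) = -72/-163 = 0.44172.
Check on R: (151 − 217)/(67 − 217) = 0.44 ✓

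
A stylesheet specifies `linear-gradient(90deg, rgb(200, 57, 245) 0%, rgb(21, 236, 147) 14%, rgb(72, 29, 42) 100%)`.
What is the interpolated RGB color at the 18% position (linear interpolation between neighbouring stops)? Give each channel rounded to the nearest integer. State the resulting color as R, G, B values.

18% lies between the 14% and 100% stops, so the local fraction is t = (18 − 14)/(100 − 14) = 4/86 ≈ 0.0465.
R = 21 + 0.0465 × (72 − 21) = 23.372 → 23
G = 236 + 0.0465 × (29 − 236) = 226.375 → 226
B = 147 + 0.0465 × (42 − 147) = 142.118 → 142

(23, 226, 142)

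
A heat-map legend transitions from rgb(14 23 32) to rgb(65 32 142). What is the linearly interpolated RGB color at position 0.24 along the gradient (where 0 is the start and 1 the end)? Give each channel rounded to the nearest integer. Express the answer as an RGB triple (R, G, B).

R = 14 + 0.24 × (65 − 14) = 14 + 0.24 × 51 = 26.24 → 26
G = 23 + 0.24 × (32 − 23) = 23 + 0.24 × 9 = 25.16 → 25
B = 32 + 0.24 × (142 − 32) = 32 + 0.24 × 110 = 58.4 → 58

(26, 25, 58)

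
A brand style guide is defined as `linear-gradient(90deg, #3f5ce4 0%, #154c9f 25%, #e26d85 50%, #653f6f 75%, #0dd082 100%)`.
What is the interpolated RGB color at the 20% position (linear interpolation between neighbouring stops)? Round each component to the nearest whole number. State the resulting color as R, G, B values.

(29, 79, 173)

20% lies between the 0% and 25% stops, so the local fraction is t = (20 − 0)/(25 − 0) = 20/25 ≈ 0.8.
#3f5ce4 → (63, 92, 228); #154c9f → (21, 76, 159).
R = 63 + 0.8 × (21 − 63) = 29.4 → 29
G = 92 + 0.8 × (76 − 92) = 79.2 → 79
B = 228 + 0.8 × (159 − 228) = 172.8 → 173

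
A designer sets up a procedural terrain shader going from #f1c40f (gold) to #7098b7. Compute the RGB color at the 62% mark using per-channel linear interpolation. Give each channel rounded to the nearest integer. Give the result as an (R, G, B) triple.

#f1c40f → (241, 196, 15); #7098b7 → (112, 152, 183).
62% corresponds to t = 0.62.
R = 241 + 0.62 × (112 − 241) = 241 + 0.62 × -129 = 161.02 → 161
G = 196 + 0.62 × (152 − 196) = 196 + 0.62 × -44 = 168.72 → 169
B = 15 + 0.62 × (183 − 15) = 15 + 0.62 × 168 = 119.16 → 119

(161, 169, 119)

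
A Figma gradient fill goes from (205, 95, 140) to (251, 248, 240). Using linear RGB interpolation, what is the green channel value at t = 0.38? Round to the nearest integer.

153

G = 95 + 0.38 × (248 − 95) = 153.14 → 153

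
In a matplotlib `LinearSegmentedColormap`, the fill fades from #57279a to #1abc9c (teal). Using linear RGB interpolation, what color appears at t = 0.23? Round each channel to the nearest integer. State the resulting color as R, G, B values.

#57279a → (87, 39, 154); #1abc9c → (26, 188, 156).
R = 87 + 0.23 × (26 − 87) = 87 + 0.23 × -61 = 72.97 → 73
G = 39 + 0.23 × (188 − 39) = 39 + 0.23 × 149 = 73.27 → 73
B = 154 + 0.23 × (156 − 154) = 154 + 0.23 × 2 = 154.46 → 154
So the blended color is (73, 73, 154), about #49499a.

(73, 73, 154)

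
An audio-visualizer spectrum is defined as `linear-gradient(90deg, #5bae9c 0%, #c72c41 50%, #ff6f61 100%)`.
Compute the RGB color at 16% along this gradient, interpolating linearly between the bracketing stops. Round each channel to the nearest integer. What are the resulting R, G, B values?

16% lies between the 0% and 50% stops, so the local fraction is t = (16 − 0)/(50 − 0) = 16/50 ≈ 0.32.
#5bae9c → (91, 174, 156); #c72c41 → (199, 44, 65).
R = 91 + 0.32 × (199 − 91) = 125.56 → 126
G = 174 + 0.32 × (44 − 174) = 132.4 → 132
B = 156 + 0.32 × (65 − 156) = 126.88 → 127

(126, 132, 127)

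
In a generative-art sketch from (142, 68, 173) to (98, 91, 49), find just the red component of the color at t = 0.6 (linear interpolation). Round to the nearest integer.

R = 142 + 0.6 × (98 − 142) = 115.6 → 116

116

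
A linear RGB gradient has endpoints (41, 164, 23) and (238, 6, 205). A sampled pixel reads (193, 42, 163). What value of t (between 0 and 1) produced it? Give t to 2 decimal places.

0.77

Invert the lerp on the R channel (largest span, 197): t = (193 − 41) / (238 − 41) = 152/197 = 0.77157.
Check on G: (42 − 164)/(6 − 164) = 0.7722 ✓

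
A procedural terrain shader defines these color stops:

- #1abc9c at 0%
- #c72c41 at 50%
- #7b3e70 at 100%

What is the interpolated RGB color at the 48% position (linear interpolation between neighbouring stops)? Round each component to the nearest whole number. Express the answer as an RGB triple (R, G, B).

48% lies between the 0% and 50% stops, so the local fraction is t = (48 − 0)/(50 − 0) = 48/50 ≈ 0.96.
#1abc9c → (26, 188, 156); #c72c41 → (199, 44, 65).
R = 26 + 0.96 × (199 − 26) = 192.08 → 192
G = 188 + 0.96 × (44 − 188) = 49.76 → 50
B = 156 + 0.96 × (65 − 156) = 68.64 → 69

(192, 50, 69)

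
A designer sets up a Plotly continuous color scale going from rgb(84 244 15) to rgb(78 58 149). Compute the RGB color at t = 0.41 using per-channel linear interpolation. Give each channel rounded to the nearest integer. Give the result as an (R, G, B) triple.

(82, 168, 70)

R = 84 + 0.41 × (78 − 84) = 84 + 0.41 × -6 = 81.54 → 82
G = 244 + 0.41 × (58 − 244) = 244 + 0.41 × -186 = 167.74 → 168
B = 15 + 0.41 × (149 − 15) = 15 + 0.41 × 134 = 69.94 → 70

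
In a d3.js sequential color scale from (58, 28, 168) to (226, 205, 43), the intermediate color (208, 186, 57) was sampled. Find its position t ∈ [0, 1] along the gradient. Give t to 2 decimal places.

Invert the lerp on the G channel (largest span, 177): t = (186 − 28) / (205 − 28) = 158/177 = 0.89266.
Check on R: (208 − 58)/(226 − 58) = 0.8929 ✓

0.89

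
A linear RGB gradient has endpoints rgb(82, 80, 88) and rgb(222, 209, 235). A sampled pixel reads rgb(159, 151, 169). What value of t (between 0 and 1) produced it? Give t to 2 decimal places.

Invert the lerp on the B channel (largest span, 147): t = (169 − 88) / (235 − 88) = 81/147 = 0.55102.
Check on R: (159 − 82)/(222 − 82) = 0.55 ✓

0.55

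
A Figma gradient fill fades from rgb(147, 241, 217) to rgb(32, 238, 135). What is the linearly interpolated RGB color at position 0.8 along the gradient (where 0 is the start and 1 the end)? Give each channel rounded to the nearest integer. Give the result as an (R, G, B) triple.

(55, 239, 151)

R = 147 + 0.8 × (32 − 147) = 147 + 0.8 × -115 = 55 → 55
G = 241 + 0.8 × (238 − 241) = 241 + 0.8 × -3 = 238.6 → 239
B = 217 + 0.8 × (135 − 217) = 217 + 0.8 × -82 = 151.4 → 151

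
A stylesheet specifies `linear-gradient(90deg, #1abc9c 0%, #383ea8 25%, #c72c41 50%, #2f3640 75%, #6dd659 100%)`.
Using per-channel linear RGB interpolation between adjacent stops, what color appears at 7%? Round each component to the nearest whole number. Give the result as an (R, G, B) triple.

7% lies between the 0% and 25% stops, so the local fraction is t = (7 − 0)/(25 − 0) = 7/25 ≈ 0.28.
#1abc9c → (26, 188, 156); #383ea8 → (56, 62, 168).
R = 26 + 0.28 × (56 − 26) = 34.4 → 34
G = 188 + 0.28 × (62 − 188) = 152.72 → 153
B = 156 + 0.28 × (168 − 156) = 159.36 → 159

(34, 153, 159)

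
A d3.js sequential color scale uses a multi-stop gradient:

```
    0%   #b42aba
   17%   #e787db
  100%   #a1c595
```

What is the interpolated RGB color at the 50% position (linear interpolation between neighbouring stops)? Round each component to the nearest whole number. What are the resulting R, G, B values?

50% lies between the 17% and 100% stops, so the local fraction is t = (50 − 17)/(100 − 17) = 33/83 ≈ 0.3976.
#e787db → (231, 135, 219); #a1c595 → (161, 197, 149).
R = 231 + 0.3976 × (161 − 231) = 203.168 → 203
G = 135 + 0.3976 × (197 − 135) = 159.651 → 160
B = 219 + 0.3976 × (149 − 219) = 191.168 → 191

(203, 160, 191)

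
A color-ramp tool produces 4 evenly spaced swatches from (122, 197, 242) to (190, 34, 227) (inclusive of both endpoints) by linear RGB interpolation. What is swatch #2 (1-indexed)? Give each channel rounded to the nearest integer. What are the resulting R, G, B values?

(145, 143, 237)

With 4 swatches and endpoints inclusive, swatch 2 sits at t = (2 − 1)/(4 − 1) = 1/3 ≈ 0.3333.
R = 122 + 0.3333 × (190 − 122) = 144.664 → 145
G = 197 + 0.3333 × (34 − 197) = 142.672 → 143
B = 242 + 0.3333 × (227 − 242) = 237 → 237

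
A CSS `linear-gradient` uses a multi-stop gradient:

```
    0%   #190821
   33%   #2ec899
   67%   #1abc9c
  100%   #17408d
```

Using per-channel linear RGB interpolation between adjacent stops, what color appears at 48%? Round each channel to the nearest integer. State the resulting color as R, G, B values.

(37, 195, 154)

48% lies between the 33% and 67% stops, so the local fraction is t = (48 − 33)/(67 − 33) = 15/34 ≈ 0.4412.
#2ec899 → (46, 200, 153); #1abc9c → (26, 188, 156).
R = 46 + 0.4412 × (26 − 46) = 37.176 → 37
G = 200 + 0.4412 × (188 − 200) = 194.706 → 195
B = 153 + 0.4412 × (156 − 153) = 154.324 → 154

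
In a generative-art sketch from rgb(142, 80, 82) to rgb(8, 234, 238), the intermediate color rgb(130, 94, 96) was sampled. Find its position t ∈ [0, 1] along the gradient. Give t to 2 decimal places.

0.09

Invert the lerp on the B channel (largest span, 156): t = (96 − 82) / (238 − 82) = 14/156 = 0.089744.
Check on R: (130 − 142)/(8 − 142) = 0.08955 ✓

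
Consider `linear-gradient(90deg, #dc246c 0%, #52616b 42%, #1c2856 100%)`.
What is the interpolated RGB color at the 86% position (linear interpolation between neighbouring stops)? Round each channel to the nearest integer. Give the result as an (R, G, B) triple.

86% lies between the 42% and 100% stops, so the local fraction is t = (86 − 42)/(100 − 42) = 44/58 ≈ 0.7586.
#52616b → (82, 97, 107); #1c2856 → (28, 40, 86).
R = 82 + 0.7586 × (28 − 82) = 41.036 → 41
G = 97 + 0.7586 × (40 − 97) = 53.76 → 54
B = 107 + 0.7586 × (86 − 107) = 91.069 → 91

(41, 54, 91)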